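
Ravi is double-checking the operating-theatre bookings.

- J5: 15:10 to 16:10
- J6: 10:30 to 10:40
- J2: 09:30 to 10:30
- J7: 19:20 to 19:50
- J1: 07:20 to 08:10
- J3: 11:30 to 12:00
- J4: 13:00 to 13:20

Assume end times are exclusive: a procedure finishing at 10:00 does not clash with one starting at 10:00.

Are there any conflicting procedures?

No

Sorted by start: J1, J2, J6, J3, J4, J5, J7.
J2 starts after J1 ends, so J1 has no further overlaps.
J6 starts exactly when J2 ends (back-to-back, no overlap), so J2 has no further overlaps.
J3 starts after J6 ends, so J6 has no further overlaps.
J4 starts after J3 ends, so J3 has no further overlaps.
J5 starts after J4 ends, so J4 has no further overlaps.
J7 starts after J5 ends.
Every pair is clear; the schedule has no overlaps.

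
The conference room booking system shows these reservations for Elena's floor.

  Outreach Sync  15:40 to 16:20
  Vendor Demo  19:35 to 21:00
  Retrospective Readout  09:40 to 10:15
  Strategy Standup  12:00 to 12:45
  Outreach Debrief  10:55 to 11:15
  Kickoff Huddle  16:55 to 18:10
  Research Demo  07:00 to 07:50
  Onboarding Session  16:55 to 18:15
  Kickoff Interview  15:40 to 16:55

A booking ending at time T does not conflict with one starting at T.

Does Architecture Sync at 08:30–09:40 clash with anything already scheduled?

No — it doesn't clash with anything

Research Demo: ends 07:50 at or before Architecture Sync starts 08:30 → clear.
Retrospective Readout: starts 09:40 at or after Architecture Sync ends 09:40 → clear.
Outreach Debrief: starts 10:55 at or after Architecture Sync ends 09:40 → clear.
Strategy Standup: starts 12:00 at or after Architecture Sync ends 09:40 → clear.
Kickoff Interview: starts 15:40 at or after Architecture Sync ends 09:40 → clear.
Outreach Sync: starts 15:40 at or after Architecture Sync ends 09:40 → clear.
Kickoff Huddle: starts 16:55 at or after Architecture Sync ends 09:40 → clear.
Onboarding Session: starts 16:55 at or after Architecture Sync ends 09:40 → clear.
Vendor Demo: starts 19:35 at or after Architecture Sync ends 09:40 → clear.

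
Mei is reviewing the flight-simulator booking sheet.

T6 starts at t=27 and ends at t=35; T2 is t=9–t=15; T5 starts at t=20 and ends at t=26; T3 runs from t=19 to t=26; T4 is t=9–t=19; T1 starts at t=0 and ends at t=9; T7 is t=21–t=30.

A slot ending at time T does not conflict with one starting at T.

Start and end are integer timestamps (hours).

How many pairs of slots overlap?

5

Two intervals overlap when each starts before the other ends.
Sorted by start: T1, T2, T4, T3, T5, T7, T6.
T2 starts exactly when T1 ends (back-to-back, no overlap), so T1 has no further overlaps.
T4 starts before T2 ends → T2 and T4 overlap.
T3 starts after T2 ends, so T2 has no further overlaps.
T3 starts exactly when T4 ends (back-to-back, no overlap), so T4 has no further overlaps.
T5 starts before T3 ends → T3 and T5 overlap.
T7 starts before T3 ends → T3 and T7 overlap.
T6 starts after T3 ends.
T7 starts before T5 ends → T5 and T7 overlap.
T6 starts after T5 ends.
T6 starts before T7 ends → T7 and T6 overlap.
Overlapping pairs: T2 & T4, T3 & T5, T3 & T7, T5 & T7, T6 & T7 — 5 in total.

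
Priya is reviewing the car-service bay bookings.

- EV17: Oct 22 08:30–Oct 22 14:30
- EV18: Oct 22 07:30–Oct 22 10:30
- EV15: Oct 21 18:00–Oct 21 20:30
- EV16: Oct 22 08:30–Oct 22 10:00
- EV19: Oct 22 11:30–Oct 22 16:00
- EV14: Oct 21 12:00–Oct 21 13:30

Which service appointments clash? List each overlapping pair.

EV16 & EV17, EV16 & EV18, EV17 & EV18, EV17 & EV19

Sorted by start: EV14, EV15, EV18, EV16, EV17, EV19.
EV15 starts after EV14 ends, so nothing later overlaps EV14 either.
EV18 starts after EV15 ends, so nothing later overlaps EV15 either.
EV16 starts before EV18 ends → EV18 and EV16 overlap.
EV17 starts before EV18 ends → EV18 and EV17 overlap.
EV19 starts after EV18 ends.
EV17 starts before EV16 ends → EV16 and EV17 overlap.
EV19 starts after EV16 ends.
EV19 starts before EV17 ends → EV17 and EV19 overlap.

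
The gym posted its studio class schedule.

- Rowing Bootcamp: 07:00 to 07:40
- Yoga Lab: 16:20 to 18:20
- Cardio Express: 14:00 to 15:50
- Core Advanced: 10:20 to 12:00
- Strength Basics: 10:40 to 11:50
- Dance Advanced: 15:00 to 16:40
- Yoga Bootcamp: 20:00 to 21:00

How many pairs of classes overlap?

Check each pair: they overlap iff neither finishes before the other starts.
Sorted by start: Rowing Bootcamp, Core Advanced, Strength Basics, Cardio Express, Dance Advanced, Yoga Lab, Yoga Bootcamp.
Core Advanced starts after Rowing Bootcamp ends — done with Rowing Bootcamp.
Strength Basics starts before Core Advanced ends → Core Advanced and Strength Basics overlap.
Cardio Express starts after Core Advanced ends — done with Core Advanced.
Cardio Express starts after Strength Basics ends — done with Strength Basics.
Dance Advanced starts before Cardio Express ends → Cardio Express and Dance Advanced overlap.
Yoga Lab starts after Cardio Express ends — done with Cardio Express.
Yoga Lab starts before Dance Advanced ends → Dance Advanced and Yoga Lab overlap.
Yoga Bootcamp starts after Dance Advanced ends.
Yoga Bootcamp starts after Yoga Lab ends.
Overlapping pairs: Cardio Express & Dance Advanced, Core Advanced & Strength Basics, Dance Advanced & Yoga Lab — 3 in total.

3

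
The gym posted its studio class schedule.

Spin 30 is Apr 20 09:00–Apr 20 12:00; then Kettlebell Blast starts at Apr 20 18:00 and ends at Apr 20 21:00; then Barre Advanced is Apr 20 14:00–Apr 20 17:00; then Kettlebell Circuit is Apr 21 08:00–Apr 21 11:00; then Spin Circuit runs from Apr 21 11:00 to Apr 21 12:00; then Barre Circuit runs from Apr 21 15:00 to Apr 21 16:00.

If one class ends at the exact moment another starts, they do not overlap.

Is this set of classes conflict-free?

Yes

Check each pair: they overlap iff neither finishes before the other starts.
Sorted by start: Spin 30, Barre Advanced, Kettlebell Blast, Kettlebell Circuit, Spin Circuit, Barre Circuit.
Barre Advanced starts after Spin 30 ends; Spin 30 is clear from here.
Kettlebell Blast starts after Barre Advanced ends; Barre Advanced is clear from here.
Kettlebell Circuit starts after Kettlebell Blast ends; Kettlebell Blast is clear from here.
Spin Circuit starts exactly when Kettlebell Circuit ends (back-to-back, no overlap); Kettlebell Circuit is clear from here.
Barre Circuit starts after Spin Circuit ends.
Every pair is clear; the schedule has no overlaps.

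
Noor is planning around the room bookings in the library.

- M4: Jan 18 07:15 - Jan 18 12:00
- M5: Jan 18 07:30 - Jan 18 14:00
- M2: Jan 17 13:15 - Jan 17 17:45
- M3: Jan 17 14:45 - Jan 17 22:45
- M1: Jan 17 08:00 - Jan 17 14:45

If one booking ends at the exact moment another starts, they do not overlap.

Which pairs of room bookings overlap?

Sorted by start: M1, M2, M3, M4, M5.
M2 starts before M1 ends → M1 and M2 overlap.
M3 starts exactly when M1 ends (back-to-back, no overlap), so M1 has no further overlaps.
M3 starts before M2 ends → M2 and M3 overlap.
M4 starts after M2 ends, so M2 has no further overlaps.
M4 starts after M3 ends, so M3 has no further overlaps.
M5 starts before M4 ends → M4 and M5 overlap.

M1 & M2, M2 & M3, M4 & M5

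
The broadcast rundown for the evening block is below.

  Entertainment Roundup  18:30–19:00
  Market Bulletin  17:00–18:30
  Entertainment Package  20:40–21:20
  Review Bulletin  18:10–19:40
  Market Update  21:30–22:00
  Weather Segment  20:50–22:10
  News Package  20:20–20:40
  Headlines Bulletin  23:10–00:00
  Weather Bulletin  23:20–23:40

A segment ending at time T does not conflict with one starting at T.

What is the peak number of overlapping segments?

Walk through starts and ends in time order (an end at T is processed before a start at T):
17:00 start Market Bulletin → 1
18:10 start Review Bulletin → 2
18:30 end Market Bulletin → 1
18:30 start Entertainment Roundup → 2
19:00 end Entertainment Roundup → 1
19:40 end Review Bulletin → 0
20:20 start News Package → 1
20:40 end News Package → 0
20:40 start Entertainment Package → 1
20:50 start Weather Segment → 2
21:20 end Entertainment Package → 1
21:30 start Market Update → 2
22:00 end Market Update → 1
22:10 end Weather Segment → 0
23:10 start Headlines Bulletin → 1
23:20 start Weather Bulletin → 2
23:40 end Weather Bulletin → 1
00:00 end Headlines Bulletin → 0
Peak is 2, at 18:10 (Market Bulletin, Review Bulletin).

2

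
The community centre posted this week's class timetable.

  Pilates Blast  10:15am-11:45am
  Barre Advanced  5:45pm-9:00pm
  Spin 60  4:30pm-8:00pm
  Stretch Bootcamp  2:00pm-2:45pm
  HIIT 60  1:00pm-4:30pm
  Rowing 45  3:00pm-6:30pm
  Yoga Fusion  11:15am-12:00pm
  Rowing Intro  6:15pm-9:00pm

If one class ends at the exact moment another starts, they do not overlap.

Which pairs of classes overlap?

Check each pair: they overlap iff neither finishes before the other starts.
Sorted by start: Pilates Blast, Yoga Fusion, HIIT 60, Stretch Bootcamp, Rowing 45, Spin 60, Barre Advanced, Rowing Intro.
Yoga Fusion starts before Pilates Blast ends → Pilates Blast and Yoga Fusion overlap.
HIIT 60 starts after Pilates Blast ends, so Pilates Blast has no further overlaps.
HIIT 60 starts after Yoga Fusion ends, so Yoga Fusion has no further overlaps.
Stretch Bootcamp starts before HIIT 60 ends → HIIT 60 and Stretch Bootcamp overlap.
Rowing 45 starts before HIIT 60 ends → HIIT 60 and Rowing 45 overlap.
Spin 60 starts exactly when HIIT 60 ends (back-to-back, no overlap), so HIIT 60 has no further overlaps.
Rowing 45 starts after Stretch Bootcamp ends, so Stretch Bootcamp has no further overlaps.
Spin 60 starts before Rowing 45 ends → Rowing 45 and Spin 60 overlap.
Barre Advanced starts before Rowing 45 ends → Rowing 45 and Barre Advanced overlap.
Rowing Intro starts before Rowing 45 ends → Rowing 45 and Rowing Intro overlap.
Barre Advanced starts before Spin 60 ends → Spin 60 and Barre Advanced overlap.
Rowing Intro starts before Spin 60 ends → Spin 60 and Rowing Intro overlap.
Rowing Intro starts before Barre Advanced ends → Barre Advanced and Rowing Intro overlap.

Barre Advanced & Rowing 45, Barre Advanced & Rowing Intro, Barre Advanced & Spin 60, HIIT 60 & Rowing 45, HIIT 60 & Stretch Bootcamp, Pilates Blast & Yoga Fusion, Rowing 45 & Rowing Intro, Rowing 45 & Spin 60, Rowing Intro & Spin 60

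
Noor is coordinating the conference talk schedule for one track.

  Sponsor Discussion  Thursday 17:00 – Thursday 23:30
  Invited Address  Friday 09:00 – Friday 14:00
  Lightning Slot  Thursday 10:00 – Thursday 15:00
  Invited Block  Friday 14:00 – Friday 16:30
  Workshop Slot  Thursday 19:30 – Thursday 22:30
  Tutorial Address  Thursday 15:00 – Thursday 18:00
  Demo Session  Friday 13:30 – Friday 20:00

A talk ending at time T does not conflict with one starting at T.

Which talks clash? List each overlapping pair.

Demo Session & Invited Address, Demo Session & Invited Block, Sponsor Discussion & Tutorial Address, Sponsor Discussion & Workshop Slot

Sorted by start: Lightning Slot, Tutorial Address, Sponsor Discussion, Workshop Slot, Invited Address, Demo Session, Invited Block.
Tutorial Address starts exactly when Lightning Slot ends (back-to-back, no overlap) — done with Lightning Slot.
Sponsor Discussion starts before Tutorial Address ends → Tutorial Address and Sponsor Discussion overlap.
Workshop Slot starts after Tutorial Address ends — done with Tutorial Address.
Workshop Slot starts before Sponsor Discussion ends → Sponsor Discussion and Workshop Slot overlap.
Invited Address starts after Sponsor Discussion ends — done with Sponsor Discussion.
Invited Address starts after Workshop Slot ends — done with Workshop Slot.
Demo Session starts before Invited Address ends → Invited Address and Demo Session overlap.
Invited Block starts exactly when Invited Address ends (back-to-back, no overlap).
Invited Block starts before Demo Session ends → Demo Session and Invited Block overlap.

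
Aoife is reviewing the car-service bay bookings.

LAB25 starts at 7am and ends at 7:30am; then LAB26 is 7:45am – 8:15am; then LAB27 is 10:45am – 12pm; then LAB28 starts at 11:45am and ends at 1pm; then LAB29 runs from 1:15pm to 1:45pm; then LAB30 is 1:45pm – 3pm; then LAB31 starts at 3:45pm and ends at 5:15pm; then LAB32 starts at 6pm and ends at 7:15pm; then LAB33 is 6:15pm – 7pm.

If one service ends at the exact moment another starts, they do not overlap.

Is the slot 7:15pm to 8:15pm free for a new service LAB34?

Yes — the slot is free

LAB25: ends 7:30am at or before LAB34 starts 7:15pm → clear.
LAB26: ends 8:15am at or before LAB34 starts 7:15pm → clear.
LAB27: ends 12pm at or before LAB34 starts 7:15pm → clear.
LAB28: ends 1pm at or before LAB34 starts 7:15pm → clear.
LAB29: ends 1:45pm at or before LAB34 starts 7:15pm → clear.
LAB30: ends 3pm at or before LAB34 starts 7:15pm → clear.
LAB31: ends 5:15pm at or before LAB34 starts 7:15pm → clear.
LAB32: ends 7:15pm at or before LAB34 starts 7:15pm → clear.
LAB33: ends 7pm at or before LAB34 starts 7:15pm → clear.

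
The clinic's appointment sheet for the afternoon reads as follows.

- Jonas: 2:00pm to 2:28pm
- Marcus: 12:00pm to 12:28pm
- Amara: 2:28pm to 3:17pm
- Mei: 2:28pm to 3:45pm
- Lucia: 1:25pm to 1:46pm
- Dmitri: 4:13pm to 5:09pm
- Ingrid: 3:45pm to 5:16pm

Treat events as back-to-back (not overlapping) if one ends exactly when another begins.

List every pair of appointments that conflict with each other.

Two intervals overlap when each starts before the other ends.
Sorted by start: Marcus, Lucia, Jonas, Amara, Mei, Ingrid, Dmitri.
Lucia starts after Marcus ends — done with Marcus.
Jonas starts after Lucia ends — done with Lucia.
Amara starts exactly when Jonas ends (back-to-back, no overlap) — done with Jonas.
Mei starts before Amara ends → Amara and Mei overlap.
Ingrid starts after Amara ends — done with Amara.
Ingrid starts exactly when Mei ends (back-to-back, no overlap) — done with Mei.
Dmitri starts before Ingrid ends → Ingrid and Dmitri overlap.

Amara & Mei, Dmitri & Ingrid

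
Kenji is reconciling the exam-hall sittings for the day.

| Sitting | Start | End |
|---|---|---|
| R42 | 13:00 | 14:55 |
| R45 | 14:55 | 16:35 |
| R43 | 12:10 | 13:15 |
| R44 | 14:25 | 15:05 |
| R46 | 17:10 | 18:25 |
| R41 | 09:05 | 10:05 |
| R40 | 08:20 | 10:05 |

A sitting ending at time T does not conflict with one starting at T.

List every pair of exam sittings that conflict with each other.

R40 & R41, R42 & R43, R42 & R44, R44 & R45

Sorted by start: R40, R41, R43, R42, R44, R45, R46.
R41 starts before R40 ends → R40 and R41 overlap.
R43 starts after R40 ends — done with R40.
R43 starts after R41 ends — done with R41.
R42 starts before R43 ends → R43 and R42 overlap.
R44 starts after R43 ends — done with R43.
R44 starts before R42 ends → R42 and R44 overlap.
R45 starts exactly when R42 ends (back-to-back, no overlap) — done with R42.
R45 starts before R44 ends → R44 and R45 overlap.
R46 starts after R44 ends.
R46 starts after R45 ends.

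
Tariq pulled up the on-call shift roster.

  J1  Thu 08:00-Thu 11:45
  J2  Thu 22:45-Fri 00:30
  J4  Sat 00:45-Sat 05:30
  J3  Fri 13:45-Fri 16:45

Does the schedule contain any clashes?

Two intervals overlap when each starts before the other ends.
Sorted by start: J1, J2, J3, J4.
J2 starts after J1 ends, so nothing later overlaps J1 either.
J3 starts after J2 ends, so nothing later overlaps J2 either.
J4 starts after J3 ends.
Every pair is clear; the schedule has no overlaps.

No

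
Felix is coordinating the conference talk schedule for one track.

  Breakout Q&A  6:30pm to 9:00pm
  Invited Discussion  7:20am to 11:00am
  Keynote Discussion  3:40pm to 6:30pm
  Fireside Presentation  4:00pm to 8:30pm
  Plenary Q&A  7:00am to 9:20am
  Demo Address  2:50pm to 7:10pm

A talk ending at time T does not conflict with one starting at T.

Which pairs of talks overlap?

Breakout Q&A & Demo Address, Breakout Q&A & Fireside Presentation, Demo Address & Fireside Presentation, Demo Address & Keynote Discussion, Fireside Presentation & Keynote Discussion, Invited Discussion & Plenary Q&A

Sorted by start: Plenary Q&A, Invited Discussion, Demo Address, Keynote Discussion, Fireside Presentation, Breakout Q&A.
Invited Discussion starts before Plenary Q&A ends → Plenary Q&A and Invited Discussion overlap.
Demo Address starts after Plenary Q&A ends — done with Plenary Q&A.
Demo Address starts after Invited Discussion ends — done with Invited Discussion.
Keynote Discussion starts before Demo Address ends → Demo Address and Keynote Discussion overlap.
Fireside Presentation starts before Demo Address ends → Demo Address and Fireside Presentation overlap.
Breakout Q&A starts before Demo Address ends → Demo Address and Breakout Q&A overlap.
Fireside Presentation starts before Keynote Discussion ends → Keynote Discussion and Fireside Presentation overlap.
Breakout Q&A starts exactly when Keynote Discussion ends (back-to-back, no overlap).
Breakout Q&A starts before Fireside Presentation ends → Fireside Presentation and Breakout Q&A overlap.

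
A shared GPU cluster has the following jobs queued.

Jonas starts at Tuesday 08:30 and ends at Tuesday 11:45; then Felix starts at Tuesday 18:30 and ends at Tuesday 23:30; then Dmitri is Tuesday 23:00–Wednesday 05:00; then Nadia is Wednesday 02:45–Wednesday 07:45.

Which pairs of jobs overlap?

Dmitri & Felix, Dmitri & Nadia

Two intervals overlap when each starts before the other ends.
Sorted by start: Jonas, Felix, Dmitri, Nadia.
Felix starts after Jonas ends, so Jonas has no further overlaps.
Dmitri starts before Felix ends → Felix and Dmitri overlap.
Nadia starts after Felix ends.
Nadia starts before Dmitri ends → Dmitri and Nadia overlap.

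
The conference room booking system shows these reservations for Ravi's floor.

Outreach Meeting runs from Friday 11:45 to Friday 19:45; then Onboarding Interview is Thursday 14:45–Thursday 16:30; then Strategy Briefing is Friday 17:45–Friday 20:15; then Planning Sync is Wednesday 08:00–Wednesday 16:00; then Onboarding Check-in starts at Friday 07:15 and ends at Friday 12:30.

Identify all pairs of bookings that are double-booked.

Onboarding Check-in & Outreach Meeting, Outreach Meeting & Strategy Briefing

Sorted by start: Planning Sync, Onboarding Interview, Onboarding Check-in, Outreach Meeting, Strategy Briefing.
Onboarding Interview starts after Planning Sync ends; Planning Sync is clear from here.
Onboarding Check-in starts after Onboarding Interview ends; Onboarding Interview is clear from here.
Outreach Meeting starts before Onboarding Check-in ends → Onboarding Check-in and Outreach Meeting overlap.
Strategy Briefing starts after Onboarding Check-in ends.
Strategy Briefing starts before Outreach Meeting ends → Outreach Meeting and Strategy Briefing overlap.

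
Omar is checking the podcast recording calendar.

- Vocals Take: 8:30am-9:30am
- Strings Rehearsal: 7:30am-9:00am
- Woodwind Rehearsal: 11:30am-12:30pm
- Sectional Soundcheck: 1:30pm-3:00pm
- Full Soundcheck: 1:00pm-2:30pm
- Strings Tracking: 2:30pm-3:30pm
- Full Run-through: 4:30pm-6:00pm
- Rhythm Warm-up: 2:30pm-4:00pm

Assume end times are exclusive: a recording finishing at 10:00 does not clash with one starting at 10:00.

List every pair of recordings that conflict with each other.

Sorted by start: Strings Rehearsal, Vocals Take, Woodwind Rehearsal, Full Soundcheck, Sectional Soundcheck, Strings Tracking, Rhythm Warm-up, Full Run-through.
Vocals Take starts before Strings Rehearsal ends → Strings Rehearsal and Vocals Take overlap.
Woodwind Rehearsal starts after Strings Rehearsal ends, so nothing later overlaps Strings Rehearsal either.
Woodwind Rehearsal starts after Vocals Take ends, so nothing later overlaps Vocals Take either.
Full Soundcheck starts after Woodwind Rehearsal ends, so nothing later overlaps Woodwind Rehearsal either.
Sectional Soundcheck starts before Full Soundcheck ends → Full Soundcheck and Sectional Soundcheck overlap.
Strings Tracking starts exactly when Full Soundcheck ends (back-to-back, no overlap), so nothing later overlaps Full Soundcheck either.
Strings Tracking starts before Sectional Soundcheck ends → Sectional Soundcheck and Strings Tracking overlap.
Rhythm Warm-up starts before Sectional Soundcheck ends → Sectional Soundcheck and Rhythm Warm-up overlap.
Full Run-through starts after Sectional Soundcheck ends.
Rhythm Warm-up starts before Strings Tracking ends → Strings Tracking and Rhythm Warm-up overlap.
Full Run-through starts after Strings Tracking ends.
Full Run-through starts after Rhythm Warm-up ends.

Full Soundcheck & Sectional Soundcheck, Rhythm Warm-up & Sectional Soundcheck, Rhythm Warm-up & Strings Tracking, Sectional Soundcheck & Strings Tracking, Strings Rehearsal & Vocals Take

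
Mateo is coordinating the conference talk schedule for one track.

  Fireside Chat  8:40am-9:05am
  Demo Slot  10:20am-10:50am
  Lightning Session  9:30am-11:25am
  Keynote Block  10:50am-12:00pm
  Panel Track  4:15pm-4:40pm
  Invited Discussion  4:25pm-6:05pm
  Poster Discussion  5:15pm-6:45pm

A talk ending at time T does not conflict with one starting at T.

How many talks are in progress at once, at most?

Walk through starts and ends in time order (an end at T is processed before a start at T):
8:40am start Fireside Chat → 1
9:05am end Fireside Chat → 0
9:30am start Lightning Session → 1
10:20am start Demo Slot → 2
10:50am end Demo Slot → 1
10:50am start Keynote Block → 2
11:25am end Lightning Session → 1
12:00pm end Keynote Block → 0
4:15pm start Panel Track → 1
4:25pm start Invited Discussion → 2
4:40pm end Panel Track → 1
5:15pm start Poster Discussion → 2
6:05pm end Invited Discussion → 1
6:45pm end Poster Discussion → 0
Peak is 2, at 10:20am (Demo Slot, Lightning Session).

2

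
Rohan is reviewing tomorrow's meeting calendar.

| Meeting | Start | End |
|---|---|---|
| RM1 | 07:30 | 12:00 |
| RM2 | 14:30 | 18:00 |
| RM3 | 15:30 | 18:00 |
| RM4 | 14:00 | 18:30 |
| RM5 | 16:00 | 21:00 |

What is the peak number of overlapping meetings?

Sweep the timeline, counting +1 at each start and −1 at each end (ends before starts at a tie):
07:30 start RM1 → 1
12:00 end RM1 → 0
14:00 start RM4 → 1
14:30 start RM2 → 2
15:30 start RM3 → 3
16:00 start RM5 → 4
18:00 end RM2 → 3
18:00 end RM3 → 2
18:30 end RM4 → 1
21:00 end RM5 → 0
Peak is 4, at 16:00 (RM2, RM3, RM4, RM5).

4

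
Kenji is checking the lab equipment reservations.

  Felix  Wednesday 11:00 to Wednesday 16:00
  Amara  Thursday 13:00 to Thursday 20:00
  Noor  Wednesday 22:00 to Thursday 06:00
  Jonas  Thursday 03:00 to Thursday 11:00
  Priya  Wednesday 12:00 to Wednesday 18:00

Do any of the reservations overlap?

Sorted by start: Felix, Priya, Noor, Jonas, Amara.
Priya starts before Felix ends → Felix and Priya overlap.
That's a conflict, so the schedule is not conflict-free.

Yes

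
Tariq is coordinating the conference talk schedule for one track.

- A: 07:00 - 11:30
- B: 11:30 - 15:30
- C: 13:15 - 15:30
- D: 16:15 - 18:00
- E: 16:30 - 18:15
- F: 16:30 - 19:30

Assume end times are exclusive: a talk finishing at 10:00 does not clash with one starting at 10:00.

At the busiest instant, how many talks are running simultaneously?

Sort all start/end points and keep a running count:
07:00 start A → 1
11:30 end A → 0
11:30 start B → 1
13:15 start C → 2
15:30 end B → 1
15:30 end C → 0
16:15 start D → 1
16:30 start E → 2
16:30 start F → 3
18:00 end D → 2
18:15 end E → 1
19:30 end F → 0
Peak is 3, at 16:30 (D, E, F).

3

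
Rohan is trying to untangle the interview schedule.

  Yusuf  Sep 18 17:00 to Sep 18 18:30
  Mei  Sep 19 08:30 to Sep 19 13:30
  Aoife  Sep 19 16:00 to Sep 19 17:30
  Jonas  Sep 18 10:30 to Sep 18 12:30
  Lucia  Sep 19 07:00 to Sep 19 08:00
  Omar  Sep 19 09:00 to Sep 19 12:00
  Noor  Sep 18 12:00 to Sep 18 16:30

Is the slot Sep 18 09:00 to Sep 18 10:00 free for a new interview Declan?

Jonas: starts Sep 18 10:30 at or after Declan ends Sep 18 10:00 → clear.
Noor: starts Sep 18 12:00 at or after Declan ends Sep 18 10:00 → clear.
Yusuf: starts Sep 18 17:00 at or after Declan ends Sep 18 10:00 → clear.
Lucia: starts Sep 19 07:00 at or after Declan ends Sep 18 10:00 → clear.
Mei: starts Sep 19 08:30 at or after Declan ends Sep 18 10:00 → clear.
Omar: starts Sep 19 09:00 at or after Declan ends Sep 18 10:00 → clear.
Aoife: starts Sep 19 16:00 at or after Declan ends Sep 18 10:00 → clear.

Yes — the slot is free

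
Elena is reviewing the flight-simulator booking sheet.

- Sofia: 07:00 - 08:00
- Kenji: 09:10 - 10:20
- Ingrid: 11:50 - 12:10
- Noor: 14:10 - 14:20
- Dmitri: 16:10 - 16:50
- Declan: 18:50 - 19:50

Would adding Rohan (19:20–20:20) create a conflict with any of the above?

Sofia: ends 08:00 at or before Rohan starts 19:20 → clear.
Kenji: ends 10:20 at or before Rohan starts 19:20 → clear.
Ingrid: ends 12:10 at or before Rohan starts 19:20 → clear.
Noor: ends 14:20 at or before Rohan starts 19:20 → clear.
Dmitri: ends 16:50 at or before Rohan starts 19:20 → clear.
Declan: starts 18:50 before Rohan ends 20:20, and ends 19:50 after Rohan starts 19:20 → overlap.
Rohan overlaps Declan.

Yes — it overlaps Declan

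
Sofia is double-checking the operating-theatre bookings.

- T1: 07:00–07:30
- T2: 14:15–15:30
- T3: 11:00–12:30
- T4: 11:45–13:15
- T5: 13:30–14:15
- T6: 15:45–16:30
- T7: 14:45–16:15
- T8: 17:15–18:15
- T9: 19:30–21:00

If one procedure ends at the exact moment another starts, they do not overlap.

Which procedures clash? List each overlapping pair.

Sorted by start: T1, T3, T4, T5, T2, T7, T6, T8, T9.
T3 starts after T1 ends, so T1 has no further overlaps.
T4 starts before T3 ends → T3 and T4 overlap.
T5 starts after T3 ends, so T3 has no further overlaps.
T5 starts after T4 ends, so T4 has no further overlaps.
T2 starts exactly when T5 ends (back-to-back, no overlap), so T5 has no further overlaps.
T7 starts before T2 ends → T2 and T7 overlap.
T6 starts after T2 ends, so T2 has no further overlaps.
T6 starts before T7 ends → T7 and T6 overlap.
T8 starts after T7 ends, so T7 has no further overlaps.
T8 starts after T6 ends, so T6 has no further overlaps.
T9 starts after T8 ends.

T2 & T7, T3 & T4, T6 & T7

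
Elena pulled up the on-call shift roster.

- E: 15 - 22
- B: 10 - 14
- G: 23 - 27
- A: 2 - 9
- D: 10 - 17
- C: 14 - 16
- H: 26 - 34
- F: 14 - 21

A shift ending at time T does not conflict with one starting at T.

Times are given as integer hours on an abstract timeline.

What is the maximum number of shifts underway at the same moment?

Walk through starts and ends in time order (an end at T is processed before a start at T):
2 start A → 1
9 end A → 0
10 start B → 1
10 start D → 2
14 end B → 1
14 start C → 2
14 start F → 3
15 start E → 4
16 end C → 3
17 end D → 2
21 end F → 1
22 end E → 0
23 start G → 1
26 start H → 2
27 end G → 1
34 end H → 0
Peak is 4, at 15 (C, D, E, F).

4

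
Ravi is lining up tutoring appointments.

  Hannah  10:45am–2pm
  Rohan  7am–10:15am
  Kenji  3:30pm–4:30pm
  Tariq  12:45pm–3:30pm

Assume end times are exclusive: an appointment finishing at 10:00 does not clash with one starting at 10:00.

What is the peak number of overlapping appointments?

2

Walk through starts and ends in time order (an end at T is processed before a start at T):
7am start Rohan → 1
10:15am end Rohan → 0
10:45am start Hannah → 1
12:45pm start Tariq → 2
2pm end Hannah → 1
3:30pm end Tariq → 0
3:30pm start Kenji → 1
4:30pm end Kenji → 0
Peak is 2, at 12:45pm (Hannah, Tariq).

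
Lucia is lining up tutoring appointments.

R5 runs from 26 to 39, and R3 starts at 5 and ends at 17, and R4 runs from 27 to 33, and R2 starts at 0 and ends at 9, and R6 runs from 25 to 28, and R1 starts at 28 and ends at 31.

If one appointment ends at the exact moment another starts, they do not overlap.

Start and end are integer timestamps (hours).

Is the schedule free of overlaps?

No

Check each pair: they overlap iff neither finishes before the other starts.
Sorted by start: R2, R3, R6, R5, R4, R1.
R3 starts before R2 ends → R2 and R3 overlap.
That's a conflict, so the schedule is not conflict-free.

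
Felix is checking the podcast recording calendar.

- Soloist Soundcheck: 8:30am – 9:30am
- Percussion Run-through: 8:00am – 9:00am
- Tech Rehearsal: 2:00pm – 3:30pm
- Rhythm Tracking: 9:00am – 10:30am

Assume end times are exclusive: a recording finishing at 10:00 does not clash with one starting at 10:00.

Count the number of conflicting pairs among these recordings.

2

Sorted by start: Percussion Run-through, Soloist Soundcheck, Rhythm Tracking, Tech Rehearsal.
Soloist Soundcheck starts before Percussion Run-through ends → Percussion Run-through and Soloist Soundcheck overlap.
Rhythm Tracking starts exactly when Percussion Run-through ends (back-to-back, no overlap) — done with Percussion Run-through.
Rhythm Tracking starts before Soloist Soundcheck ends → Soloist Soundcheck and Rhythm Tracking overlap.
Tech Rehearsal starts after Soloist Soundcheck ends.
Tech Rehearsal starts after Rhythm Tracking ends.
Overlapping pairs: Percussion Run-through & Soloist Soundcheck, Rhythm Tracking & Soloist Soundcheck — 2 in total.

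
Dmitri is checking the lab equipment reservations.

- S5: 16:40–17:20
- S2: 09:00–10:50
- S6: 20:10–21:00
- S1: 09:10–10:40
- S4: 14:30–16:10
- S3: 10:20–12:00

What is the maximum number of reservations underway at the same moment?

Walk through starts and ends in time order (an end at T is processed before a start at T):
09:00 start S2 → 1
09:10 start S1 → 2
10:20 start S3 → 3
10:40 end S1 → 2
10:50 end S2 → 1
12:00 end S3 → 0
14:30 start S4 → 1
16:10 end S4 → 0
16:40 start S5 → 1
17:20 end S5 → 0
20:10 start S6 → 1
21:00 end S6 → 0
Peak is 3, at 10:20 (S1, S2, S3).

3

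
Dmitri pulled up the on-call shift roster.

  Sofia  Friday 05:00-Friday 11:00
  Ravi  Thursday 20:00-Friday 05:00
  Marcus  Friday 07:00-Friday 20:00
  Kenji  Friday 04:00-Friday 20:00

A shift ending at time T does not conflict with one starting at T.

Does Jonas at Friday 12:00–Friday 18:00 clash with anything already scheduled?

Yes — it overlaps Kenji, Marcus

Ravi: ends Friday 05:00 at or before Jonas starts Friday 12:00 → clear.
Kenji: starts Friday 04:00 before Jonas ends Friday 18:00, and ends Friday 20:00 after Jonas starts Friday 12:00 → overlap.
Sofia: ends Friday 11:00 at or before Jonas starts Friday 12:00 → clear.
Marcus: starts Friday 07:00 before Jonas ends Friday 18:00, and ends Friday 20:00 after Jonas starts Friday 12:00 → overlap.
Jonas overlaps Marcus, Kenji.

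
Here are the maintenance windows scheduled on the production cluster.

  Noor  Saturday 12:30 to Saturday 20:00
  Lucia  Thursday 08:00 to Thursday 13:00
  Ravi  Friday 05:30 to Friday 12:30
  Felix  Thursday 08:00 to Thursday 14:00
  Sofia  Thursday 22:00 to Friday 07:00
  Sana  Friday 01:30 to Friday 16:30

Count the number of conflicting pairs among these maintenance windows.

4

Two intervals overlap when each starts before the other ends.
Sorted by start: Felix, Lucia, Sofia, Sana, Ravi, Noor.
Lucia starts before Felix ends → Felix and Lucia overlap.
Sofia starts after Felix ends, so Felix has no further overlaps.
Sofia starts after Lucia ends, so Lucia has no further overlaps.
Sana starts before Sofia ends → Sofia and Sana overlap.
Ravi starts before Sofia ends → Sofia and Ravi overlap.
Noor starts after Sofia ends.
Ravi starts before Sana ends → Sana and Ravi overlap.
Noor starts after Sana ends.
Noor starts after Ravi ends.
Overlapping pairs: Felix & Lucia, Ravi & Sana, Ravi & Sofia, Sana & Sofia — 4 in total.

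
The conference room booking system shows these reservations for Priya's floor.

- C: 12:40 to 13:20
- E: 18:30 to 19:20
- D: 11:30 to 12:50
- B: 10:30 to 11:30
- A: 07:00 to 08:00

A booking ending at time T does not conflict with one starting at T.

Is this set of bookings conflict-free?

No

Check each pair: they overlap iff neither finishes before the other starts.
Sorted by start: A, B, D, C, E.
B starts after A ends, so nothing later overlaps A either.
D starts exactly when B ends (back-to-back, no overlap), so nothing later overlaps B either.
C starts before D ends → D and C overlap.
That's a conflict, so the schedule is not conflict-free.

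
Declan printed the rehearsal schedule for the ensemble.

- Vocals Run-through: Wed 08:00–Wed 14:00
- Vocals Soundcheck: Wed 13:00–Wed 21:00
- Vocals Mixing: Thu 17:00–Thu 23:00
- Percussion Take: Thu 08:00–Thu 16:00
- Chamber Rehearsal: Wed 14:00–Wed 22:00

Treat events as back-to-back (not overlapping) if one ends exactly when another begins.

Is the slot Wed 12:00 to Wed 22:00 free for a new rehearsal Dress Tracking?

Vocals Run-through: starts Wed 08:00 before Dress Tracking ends Wed 22:00, and ends Wed 14:00 after Dress Tracking starts Wed 12:00 → overlap.
Vocals Soundcheck: starts Wed 13:00 before Dress Tracking ends Wed 22:00, and ends Wed 21:00 after Dress Tracking starts Wed 12:00 → overlap.
Chamber Rehearsal: starts Wed 14:00 before Dress Tracking ends Wed 22:00, and ends Wed 22:00 after Dress Tracking starts Wed 12:00 → overlap.
Percussion Take: starts Thu 08:00 at or after Dress Tracking ends Wed 22:00 → clear.
Vocals Mixing: starts Thu 17:00 at or after Dress Tracking ends Wed 22:00 → clear.
Dress Tracking overlaps Vocals Run-through, Vocals Soundcheck, Chamber Rehearsal.

No — it overlaps Chamber Rehearsal, Vocals Run-through, Vocals Soundcheck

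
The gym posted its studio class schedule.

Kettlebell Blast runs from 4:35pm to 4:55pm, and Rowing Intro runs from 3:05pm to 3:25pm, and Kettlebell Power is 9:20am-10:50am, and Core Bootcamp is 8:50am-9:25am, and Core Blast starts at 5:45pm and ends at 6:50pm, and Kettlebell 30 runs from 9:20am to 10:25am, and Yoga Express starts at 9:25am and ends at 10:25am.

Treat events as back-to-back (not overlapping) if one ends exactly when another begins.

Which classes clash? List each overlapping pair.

Core Bootcamp & Kettlebell 30, Core Bootcamp & Kettlebell Power, Kettlebell 30 & Kettlebell Power, Kettlebell 30 & Yoga Express, Kettlebell Power & Yoga Express

Two intervals overlap when each starts before the other ends.
Sorted by start: Core Bootcamp, Kettlebell 30, Kettlebell Power, Yoga Express, Rowing Intro, Kettlebell Blast, Core Blast.
Kettlebell 30 starts before Core Bootcamp ends → Core Bootcamp and Kettlebell 30 overlap.
Kettlebell Power starts before Core Bootcamp ends → Core Bootcamp and Kettlebell Power overlap.
Yoga Express starts exactly when Core Bootcamp ends (back-to-back, no overlap) — done with Core Bootcamp.
Kettlebell Power starts before Kettlebell 30 ends → Kettlebell 30 and Kettlebell Power overlap.
Yoga Express starts before Kettlebell 30 ends → Kettlebell 30 and Yoga Express overlap.
Rowing Intro starts after Kettlebell 30 ends — done with Kettlebell 30.
Yoga Express starts before Kettlebell Power ends → Kettlebell Power and Yoga Express overlap.
Rowing Intro starts after Kettlebell Power ends — done with Kettlebell Power.
Rowing Intro starts after Yoga Express ends — done with Yoga Express.
Kettlebell Blast starts after Rowing Intro ends — done with Rowing Intro.
Core Blast starts after Kettlebell Blast ends.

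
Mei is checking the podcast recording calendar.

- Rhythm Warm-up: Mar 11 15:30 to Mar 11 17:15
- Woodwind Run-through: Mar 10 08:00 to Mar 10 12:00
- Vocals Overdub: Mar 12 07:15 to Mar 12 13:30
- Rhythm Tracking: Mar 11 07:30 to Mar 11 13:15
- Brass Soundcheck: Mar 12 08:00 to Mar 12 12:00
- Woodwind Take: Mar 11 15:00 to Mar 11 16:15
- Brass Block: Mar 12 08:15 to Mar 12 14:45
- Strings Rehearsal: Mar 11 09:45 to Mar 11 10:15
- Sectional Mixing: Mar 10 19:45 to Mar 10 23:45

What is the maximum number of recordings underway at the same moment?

Sweep the timeline, counting +1 at each start and −1 at each end (ends before starts at a tie):
Mar 10 08:00 start Woodwind Run-through → 1
Mar 10 12:00 end Woodwind Run-through → 0
Mar 10 19:45 start Sectional Mixing → 1
Mar 10 23:45 end Sectional Mixing → 0
Mar 11 07:30 start Rhythm Tracking → 1
Mar 11 09:45 start Strings Rehearsal → 2
Mar 11 10:15 end Strings Rehearsal → 1
Mar 11 13:15 end Rhythm Tracking → 0
Mar 11 15:00 start Woodwind Take → 1
Mar 11 15:30 start Rhythm Warm-up → 2
Mar 11 16:15 end Woodwind Take → 1
Mar 11 17:15 end Rhythm Warm-up → 0
Mar 12 07:15 start Vocals Overdub → 1
Mar 12 08:00 start Brass Soundcheck → 2
Mar 12 08:15 start Brass Block → 3
Mar 12 12:00 end Brass Soundcheck → 2
Mar 12 13:30 end Vocals Overdub → 1
Mar 12 14:45 end Brass Block → 0
Peak is 3, at Mar 12 08:15 (Brass Block, Brass Soundcheck, Vocals Overdub).

3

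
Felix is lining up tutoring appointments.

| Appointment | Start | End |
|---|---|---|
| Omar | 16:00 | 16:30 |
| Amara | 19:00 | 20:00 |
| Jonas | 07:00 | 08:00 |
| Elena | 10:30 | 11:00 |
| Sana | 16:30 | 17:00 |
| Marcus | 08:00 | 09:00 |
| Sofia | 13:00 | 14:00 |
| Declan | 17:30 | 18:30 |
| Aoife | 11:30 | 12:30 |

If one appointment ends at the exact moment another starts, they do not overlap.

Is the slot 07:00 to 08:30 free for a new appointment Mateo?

Jonas: starts 07:00 before Mateo ends 08:30, and ends 08:00 after Mateo starts 07:00 → overlap.
Marcus: starts 08:00 before Mateo ends 08:30, and ends 09:00 after Mateo starts 07:00 → overlap.
Elena: starts 10:30 at or after Mateo ends 08:30 → clear.
Aoife: starts 11:30 at or after Mateo ends 08:30 → clear.
Sofia: starts 13:00 at or after Mateo ends 08:30 → clear.
Omar: starts 16:00 at or after Mateo ends 08:30 → clear.
Sana: starts 16:30 at or after Mateo ends 08:30 → clear.
Declan: starts 17:30 at or after Mateo ends 08:30 → clear.
Amara: starts 19:00 at or after Mateo ends 08:30 → clear.
Mateo overlaps Jonas, Marcus.

No — it overlaps Jonas, Marcus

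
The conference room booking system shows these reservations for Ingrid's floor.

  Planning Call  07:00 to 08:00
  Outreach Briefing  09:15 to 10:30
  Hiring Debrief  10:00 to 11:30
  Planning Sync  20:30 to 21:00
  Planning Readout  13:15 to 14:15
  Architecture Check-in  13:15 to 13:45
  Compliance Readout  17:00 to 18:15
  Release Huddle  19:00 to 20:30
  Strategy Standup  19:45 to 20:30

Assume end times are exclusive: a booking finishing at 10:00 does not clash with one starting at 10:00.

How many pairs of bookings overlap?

Sorted by start: Planning Call, Outreach Briefing, Hiring Debrief, Planning Readout, Architecture Check-in, Compliance Readout, Release Huddle, Strategy Standup, Planning Sync.
Outreach Briefing starts after Planning Call ends; Planning Call is clear from here.
Hiring Debrief starts before Outreach Briefing ends → Outreach Briefing and Hiring Debrief overlap.
Planning Readout starts after Outreach Briefing ends; Outreach Briefing is clear from here.
Planning Readout starts after Hiring Debrief ends; Hiring Debrief is clear from here.
Architecture Check-in starts before Planning Readout ends → Planning Readout and Architecture Check-in overlap.
Compliance Readout starts after Planning Readout ends; Planning Readout is clear from here.
Compliance Readout starts after Architecture Check-in ends; Architecture Check-in is clear from here.
Release Huddle starts after Compliance Readout ends; Compliance Readout is clear from here.
Strategy Standup starts before Release Huddle ends → Release Huddle and Strategy Standup overlap.
Planning Sync starts exactly when Release Huddle ends (back-to-back, no overlap).
Planning Sync starts exactly when Strategy Standup ends (back-to-back, no overlap).
Overlapping pairs: Architecture Check-in & Planning Readout, Hiring Debrief & Outreach Briefing, Release Huddle & Strategy Standup — 3 in total.

3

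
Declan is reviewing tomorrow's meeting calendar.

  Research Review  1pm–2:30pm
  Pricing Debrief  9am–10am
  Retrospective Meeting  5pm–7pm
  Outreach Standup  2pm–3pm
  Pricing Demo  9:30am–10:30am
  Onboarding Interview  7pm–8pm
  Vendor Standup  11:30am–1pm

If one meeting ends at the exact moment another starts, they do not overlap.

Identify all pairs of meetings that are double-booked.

Two intervals overlap when each starts before the other ends.
Sorted by start: Pricing Debrief, Pricing Demo, Vendor Standup, Research Review, Outreach Standup, Retrospective Meeting, Onboarding Interview.
Pricing Demo starts before Pricing Debrief ends → Pricing Debrief and Pricing Demo overlap.
Vendor Standup starts after Pricing Debrief ends; Pricing Debrief is clear from here.
Vendor Standup starts after Pricing Demo ends; Pricing Demo is clear from here.
Research Review starts exactly when Vendor Standup ends (back-to-back, no overlap); Vendor Standup is clear from here.
Outreach Standup starts before Research Review ends → Research Review and Outreach Standup overlap.
Retrospective Meeting starts after Research Review ends; Research Review is clear from here.
Retrospective Meeting starts after Outreach Standup ends; Outreach Standup is clear from here.
Onboarding Interview starts exactly when Retrospective Meeting ends (back-to-back, no overlap).

Outreach Standup & Research Review, Pricing Debrief & Pricing Demo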